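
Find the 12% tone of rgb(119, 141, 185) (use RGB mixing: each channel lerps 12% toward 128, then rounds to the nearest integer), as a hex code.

A 12% tone moves each channel 12% toward 128:
  R: 119 + 1.08 = 120.08 → 120
  G: 141 + 0.12×(128−141) = 141 − 1.56 = 139.44 → 139
  B: 185 + 0.12×(128−185) = 185 − 6.84 = 178.16 → 178
rgb(120, 139, 178) = #788BB2.

#788BB2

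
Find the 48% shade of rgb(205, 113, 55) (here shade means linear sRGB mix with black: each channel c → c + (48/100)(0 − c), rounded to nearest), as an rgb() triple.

rgb(107, 59, 29)

Lerp each channel 48% toward 0:
  R: 205 + 0.48×(0−205) = 205 − 98.4 = 106.6 → 107
  G: 113 + 0.48×(0−113) = 113 − 54.24 = 58.76 → 59
  B: 55 + 0.48×(0−55) = 55 − 26.4 = 28.6 → 29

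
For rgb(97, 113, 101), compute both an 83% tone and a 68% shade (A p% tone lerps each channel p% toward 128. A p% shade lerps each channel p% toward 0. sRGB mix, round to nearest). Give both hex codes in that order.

83% tone:
  R: 97 + 0.83×(128−97) = 97 + 25.73 = 122.73 → 123
  G: 113 + 0.83×(128−113) = 113 + 12.45 = 125.45 → 125
  B: 101 + 22.41 = 123.41 → 123
  → #7B7D7B
68% shade:
  R: 97 + 0.68×(0−97) = 97 − 65.96 = 31.04 → 31
  G: 113 + 0.68×(0−113) = 113 − 76.84 = 36.16 → 36
  B: 101 − 68.68 = 32.32 → 32
  → #1F2420

#7B7D7B, #1F2420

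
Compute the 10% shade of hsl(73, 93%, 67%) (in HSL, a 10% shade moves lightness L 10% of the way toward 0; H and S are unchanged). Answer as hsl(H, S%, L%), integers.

hsl(73, 93%, 60%)

L moves 10% from 67 toward 0: 67 − 6.7 = 60.3 → 60.
H and S are unchanged.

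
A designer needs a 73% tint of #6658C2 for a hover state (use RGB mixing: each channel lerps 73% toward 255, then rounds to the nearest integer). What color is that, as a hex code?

#D6D2EF

#6658C2 is rgb(102, 88, 194).
A 73% tint moves each channel 73% toward 255:
  R: 102 + 111.69 = 213.69 → 214
  G: 88 + 121.91 = 209.91 → 210
  B: 194 + 0.73×(255−194) = 194 + 44.53 = 238.53 → 239
rgb(214, 210, 239) = #D6D2EF.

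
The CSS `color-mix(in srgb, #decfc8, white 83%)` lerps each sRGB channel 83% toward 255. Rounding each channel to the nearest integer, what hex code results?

#decfc8 is rgb(222, 207, 200).
An 83% tint moves each channel 83% toward 255:
  R: 222 + 27.39 = 249.39 → 249
  G: 207 + 0.83×(255−207) = 207 + 39.84 = 246.84 → 247
  B: 200 + 0.83×(255−200) = 200 + 45.65 = 245.65 → 246
rgb(249, 247, 246) = #f9f7f6.

#f9f7f6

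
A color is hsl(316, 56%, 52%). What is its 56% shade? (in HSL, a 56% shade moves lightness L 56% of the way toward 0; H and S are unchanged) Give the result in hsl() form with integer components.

hsl(316, 56%, 23%)

L moves 56% from 52 toward 0: 52 − 29.12 = 22.88 → 23.
H and S are unchanged.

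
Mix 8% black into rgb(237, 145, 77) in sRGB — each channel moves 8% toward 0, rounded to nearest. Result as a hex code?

#da8547

Per channel, c → c + 0.08(0 − c):
  R: 237 + 0.08×(0−237) = 237 − 18.96 = 218.04 → 218
  G: 145 + 0.08×(0−145) = 145 − 11.6 = 133.4 → 133
  B: 77 − 6.16 = 70.84 → 71
rgb(218, 133, 71) = #da8547.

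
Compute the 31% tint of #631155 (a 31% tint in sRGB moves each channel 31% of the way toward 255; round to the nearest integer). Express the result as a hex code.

#935B8A

#631155 is rgb(99, 17, 85).
Per channel, c → c + 0.31(255 − c):
  R: 99 + 48.36 = 147.36 → 147
  G: 17 + 0.31×(255−17) = 17 + 73.78 = 90.78 → 91
  B: 85 + 0.31×(255−85) = 85 + 52.7 = 137.7 → 138
rgb(147, 91, 138) = #935B8A.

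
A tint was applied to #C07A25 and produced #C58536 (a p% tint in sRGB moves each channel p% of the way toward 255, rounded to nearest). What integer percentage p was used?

8%

#C07A25 is rgb(192, 122, 37); #C58536 is rgb(197, 133, 54).
On the B channel (widest range): 54 ≈ 37 + (p/100)(255 − 37), so p ≈ 100×(54 − 37)/(255 − 37) = 1700/218 = 7.80.
p = 8 reproduces all three channels after rounding.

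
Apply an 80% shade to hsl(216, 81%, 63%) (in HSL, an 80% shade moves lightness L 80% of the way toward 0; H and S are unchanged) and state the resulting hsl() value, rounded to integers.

hsl(216, 81%, 13%)

L moves 80% from 63 toward 0: 63 − 50.4 = 12.6 → 13.
H and S are unchanged.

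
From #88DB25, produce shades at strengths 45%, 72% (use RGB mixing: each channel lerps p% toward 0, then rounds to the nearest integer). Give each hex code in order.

#88DB25 is rgb(136, 219, 37).
45%: (136 − 61.2 = 74.8→75, 219 − 98.55 = 120.45→120, 37 − 16.65 = 20.35→20) → #4B7814
72%: (136 − 97.92 = 38.08→38, 219 − 157.68 = 61.32→61, 37 − 26.64 = 10.36→10) → #263D0A

#4B7814, #263D0A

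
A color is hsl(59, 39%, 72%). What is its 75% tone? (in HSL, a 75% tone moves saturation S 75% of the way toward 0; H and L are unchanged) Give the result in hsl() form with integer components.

S moves 75% from 39 toward 0: 39 − 29.25 = 9.75 → 10.
H and L are unchanged.

hsl(59, 10%, 72%)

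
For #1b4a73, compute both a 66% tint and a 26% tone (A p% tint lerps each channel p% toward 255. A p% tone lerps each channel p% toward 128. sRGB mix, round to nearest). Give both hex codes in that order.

#1b4a73 is rgb(27, 74, 115).
66% tint:
  R: 27 + 150.48 = 177.48 → 177
  G: 74 + 119.46 = 193.46 → 193
  B: 115 + 0.66×(255−115) = 115 + 92.4 = 207.4 → 207
  → #b1c1cf
26% tone:
  R: 27 + 0.26×(128−27) = 27 + 26.26 = 53.26 → 53
  G: 74 + 14.04 = 88.04 → 88
  B: 115 + 3.38 = 118.38 → 118
  → #355876

#b1c1cf, #355876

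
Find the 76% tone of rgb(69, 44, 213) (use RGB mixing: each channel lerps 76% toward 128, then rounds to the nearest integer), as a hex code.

#726c94

A 76% tone moves each channel 76% toward 128:
  R: 69 + 0.76×(128−69) = 69 + 44.84 = 113.84 → 114
  G: 44 + 0.76×(128−44) = 44 + 63.84 = 107.84 → 108
  B: 213 + 0.76×(128−213) = 213 − 64.6 = 148.4 → 148
rgb(114, 108, 148) = #726c94.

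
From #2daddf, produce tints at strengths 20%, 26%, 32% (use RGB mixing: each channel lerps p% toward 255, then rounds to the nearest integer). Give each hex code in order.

#2daddf is rgb(45, 173, 223).
20%: (45 + 42 = 87→87, 173 + 16.4 = 189.4→189, 223 + 6.4 = 229.4→229) → #57bde5
26%: (45 + 54.6 = 99.6→100, 173 + 21.32 = 194.32→194, 223 + 8.32 = 231.32→231) → #64c2e7
32%: (45 + 67.2 = 112.2→112, 173 + 26.24 = 199.24→199, 223 + 10.24 = 233.24→233) → #70c7e9

#57bde5, #64c2e7, #70c7e9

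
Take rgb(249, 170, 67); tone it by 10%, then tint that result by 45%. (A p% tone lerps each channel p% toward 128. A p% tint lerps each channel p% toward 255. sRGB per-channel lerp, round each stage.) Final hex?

Per channel, c → c + 0.1(128 − c):
  R: 249 − 12.1 = 236.9 → 237
  G: 170 − 4.2 = 165.8 → 166
  B: 67 + 0.1×(128−67) = 67 + 6.1 = 73.1 → 73
After the tone: rgb(237, 166, 73) = #EDA649.
A 45% tint moves each channel 45% toward 255:
  R: 237 + 8.1 = 245.1 → 245
  G: 166 + 0.45×(255−166) = 166 + 40.05 = 206.05 → 206
  B: 73 + 0.45×(255−73) = 73 + 81.9 = 154.9 → 155
rgb(245, 206, 155) = #F5CE9B.

#F5CE9B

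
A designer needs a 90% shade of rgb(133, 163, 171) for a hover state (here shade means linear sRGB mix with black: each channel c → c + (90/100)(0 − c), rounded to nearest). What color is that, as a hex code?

A 90% shade moves each channel 90% toward 0:
  R: 133 − 119.7 = 13.3 → 13
  G: 163 + 0.9×(0−163) = 163 − 146.7 = 16.3 → 16
  B: 171 − 153.9 = 17.1 → 17
rgb(13, 16, 17) = #0D1011.

#0D1011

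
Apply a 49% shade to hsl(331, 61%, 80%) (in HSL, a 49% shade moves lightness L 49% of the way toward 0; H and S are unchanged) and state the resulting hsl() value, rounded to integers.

L moves 49% from 80 toward 0: 80 − 39.2 = 40.8 → 41.
H and S are unchanged.

hsl(331, 61%, 41%)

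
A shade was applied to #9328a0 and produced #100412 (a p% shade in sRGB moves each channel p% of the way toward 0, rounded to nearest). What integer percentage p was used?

#9328a0 is rgb(147, 40, 160); #100412 is rgb(16, 4, 18).
On the B channel (widest range): 18 ≈ 160 + (p/100)(0 − 160), so p ≈ 100×(18 − 160)/(0 − 160) = -14200/-160 = 88.75.
p = 89 reproduces all three channels after rounding.

89%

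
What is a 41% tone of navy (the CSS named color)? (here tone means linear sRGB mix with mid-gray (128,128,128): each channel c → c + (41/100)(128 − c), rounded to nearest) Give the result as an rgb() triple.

CSS navy is rgb(0, 0, 128).
Lerp each channel 41% toward 128:
  R: 0 + 0.41×(128−0) = 0 + 52.48 = 52.48 → 52
  G: 0 + 52.48 = 52.48 → 52
  B: 128 + 0 = 128 → 128

rgb(52, 52, 128)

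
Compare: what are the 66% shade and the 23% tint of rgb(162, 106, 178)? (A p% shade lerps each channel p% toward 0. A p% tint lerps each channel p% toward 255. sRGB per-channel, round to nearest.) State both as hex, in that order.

66% shade:
  R: 162 + 0.66×(0−162) = 162 − 106.92 = 55.08 → 55
  G: 106 + 0.66×(0−106) = 106 − 69.96 = 36.04 → 36
  B: 178 − 117.48 = 60.52 → 61
  → #37243D
23% tint:
  R: 162 + 0.23×(255−162) = 162 + 21.39 = 183.39 → 183
  G: 106 + 0.23×(255−106) = 106 + 34.27 = 140.27 → 140
  B: 178 + 0.23×(255−178) = 178 + 17.71 = 195.71 → 196
  → #B78CC4

#37243D, #B78CC4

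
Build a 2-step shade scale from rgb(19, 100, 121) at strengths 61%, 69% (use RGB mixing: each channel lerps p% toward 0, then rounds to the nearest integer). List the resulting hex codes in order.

61%: (19 − 11.59 = 7.41→7, 100 − 61 = 39→39, 121 − 73.81 = 47.19→47) → #07272f
69%: (19 − 13.11 = 5.89→6, 100 − 69 = 31→31, 121 − 83.49 = 37.51→38) → #061f26

#07272f, #061f26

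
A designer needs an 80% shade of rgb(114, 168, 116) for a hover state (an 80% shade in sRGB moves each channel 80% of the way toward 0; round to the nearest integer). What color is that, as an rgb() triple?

Lerp each channel 80% toward 0:
  R: 114 − 91.2 = 22.8 → 23
  G: 168 + 0.8×(0−168) = 168 − 134.4 = 33.6 → 34
  B: 116 + 0.8×(0−116) = 116 − 92.8 = 23.2 → 23

rgb(23, 34, 23)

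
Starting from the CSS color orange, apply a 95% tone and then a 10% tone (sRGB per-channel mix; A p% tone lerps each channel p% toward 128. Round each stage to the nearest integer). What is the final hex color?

CSS orange is rgb(255, 165, 0).
Per channel, c → c + 0.95(128 − c):
  R: 255 − 120.65 = 134.35 → 134
  G: 165 − 35.15 = 129.85 → 130
  B: 0 + 121.6 = 121.6 → 122
After the tone: rgb(134, 130, 122) = #86827A.
Lerp each channel 10% toward 128:
  R: 134 + 0.1×(128−134) = 134 − 0.6 = 133.4 → 133
  G: 130 + 0.1×(128−130) = 130 − 0.2 = 129.8 → 130
  B: 122 + 0.1×(128−122) = 122 + 0.6 = 122.6 → 123
rgb(133, 130, 123) = #85827B.

#85827B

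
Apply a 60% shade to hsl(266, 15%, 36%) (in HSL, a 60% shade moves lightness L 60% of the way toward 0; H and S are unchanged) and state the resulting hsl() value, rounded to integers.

hsl(266, 15%, 14%)

L moves 60% from 36 toward 0: 36 − 21.6 = 14.4 → 14.
H and S are unchanged.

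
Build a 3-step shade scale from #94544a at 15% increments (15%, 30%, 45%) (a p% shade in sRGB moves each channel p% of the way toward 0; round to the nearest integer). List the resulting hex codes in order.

#94544a is rgb(148, 84, 74).
15%: (148 − 22.2 = 125.8→126, 84 − 12.6 = 71.4→71, 74 − 11.1 = 62.9→63) → #7e473f
30%: (148 − 44.4 = 103.6→104, 84 − 25.2 = 58.8→59, 74 − 22.2 = 51.8→52) → #683b34
45%: (148 − 66.6 = 81.4→81, 84 − 37.8 = 46.2→46, 74 − 33.3 = 40.7→41) → #512e29

#7e473f, #683b34, #512e29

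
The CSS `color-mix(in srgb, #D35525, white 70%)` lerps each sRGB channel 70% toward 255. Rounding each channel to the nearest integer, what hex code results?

#D35525 is rgb(211, 85, 37).
A 70% tint moves each channel 70% toward 255:
  R: 211 + 0.7×(255−211) = 211 + 30.8 = 241.8 → 242
  G: 85 + 0.7×(255−85) = 85 + 119 = 204 → 204
  B: 37 + 0.7×(255−37) = 37 + 152.6 = 189.6 → 190
rgb(242, 204, 190) = #F2CCBE.

#F2CCBE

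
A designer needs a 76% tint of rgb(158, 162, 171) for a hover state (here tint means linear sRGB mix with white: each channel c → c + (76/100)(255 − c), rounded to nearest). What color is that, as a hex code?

Per channel, c → c + 0.76(255 − c):
  R: 158 + 0.76×(255−158) = 158 + 73.72 = 231.72 → 232
  G: 162 + 0.76×(255−162) = 162 + 70.68 = 232.68 → 233
  B: 171 + 0.76×(255−171) = 171 + 63.84 = 234.84 → 235
rgb(232, 233, 235) = #e8e9eb.

#e8e9eb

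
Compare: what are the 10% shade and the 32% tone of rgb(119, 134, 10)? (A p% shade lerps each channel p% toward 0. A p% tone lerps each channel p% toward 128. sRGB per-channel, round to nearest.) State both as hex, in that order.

#6B7909, #7A8430

10% shade:
  R: 119 − 11.9 = 107.1 → 107
  G: 134 + 0.1×(0−134) = 134 − 13.4 = 120.6 → 121
  B: 10 + 0.1×(0−10) = 10 − 1 = 9 → 9
  → #6B7909
32% tone:
  R: 119 + 0.32×(128−119) = 119 + 2.88 = 121.88 → 122
  G: 134 + 0.32×(128−134) = 134 − 1.92 = 132.08 → 132
  B: 10 + 0.32×(128−10) = 10 + 37.76 = 47.76 → 48
  → #7A8430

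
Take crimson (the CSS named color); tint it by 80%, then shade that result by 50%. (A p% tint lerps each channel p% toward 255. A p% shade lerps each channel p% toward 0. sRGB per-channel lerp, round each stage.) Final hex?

#7c686c

CSS crimson is rgb(220, 20, 60).
Per channel, c → c + 0.8(255 − c):
  R: 220 + 0.8×(255−220) = 220 + 28 = 248 → 248
  G: 20 + 0.8×(255−20) = 20 + 188 = 208 → 208
  B: 60 + 156 = 216 → 216
After the tint: rgb(248, 208, 216) = #f8d0d8.
A 50% shade moves each channel 50% toward 0:
  R: 248 − 124 = 124 → 124
  G: 208 − 104 = 104 → 104
  B: 216 + 0.5×(0−216) = 216 − 108 = 108 → 108
rgb(124, 104, 108) = #7c686c.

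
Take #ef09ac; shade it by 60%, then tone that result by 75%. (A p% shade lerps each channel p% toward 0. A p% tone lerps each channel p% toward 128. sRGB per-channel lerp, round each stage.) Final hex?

#ef09ac is rgb(239, 9, 172).
Lerp each channel 60% toward 0:
  R: 239 + 0.6×(0−239) = 239 − 143.4 = 95.6 → 96
  G: 9 + 0.6×(0−9) = 9 − 5.4 = 3.6 → 4
  B: 172 + 0.6×(0−172) = 172 − 103.2 = 68.8 → 69
After the shade: rgb(96, 4, 69) = #600445.
Per channel, c → c + 0.75(128 − c):
  R: 96 + 0.75×(128−96) = 96 + 24 = 120 → 120
  G: 4 + 93 = 97 → 97
  B: 69 + 0.75×(128−69) = 69 + 44.25 = 113.25 → 113
rgb(120, 97, 113) = #786171.

#786171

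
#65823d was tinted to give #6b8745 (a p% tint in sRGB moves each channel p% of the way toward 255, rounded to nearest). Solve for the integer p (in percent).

4%

#65823d is rgb(101, 130, 61); #6b8745 is rgb(107, 135, 69).
On the B channel (widest range): 69 ≈ 61 + (p/100)(255 − 61), so p ≈ 100×(69 − 61)/(255 − 61) = 800/194 = 4.12.
p = 4 reproduces all three channels after rounding.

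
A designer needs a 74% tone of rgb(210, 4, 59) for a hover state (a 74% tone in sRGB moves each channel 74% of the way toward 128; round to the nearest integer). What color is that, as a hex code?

Lerp each channel 74% toward 128:
  R: 210 + 0.74×(128−210) = 210 − 60.68 = 149.32 → 149
  G: 4 + 0.74×(128−4) = 4 + 91.76 = 95.76 → 96
  B: 59 + 51.06 = 110.06 → 110
rgb(149, 96, 110) = #95606E.

#95606E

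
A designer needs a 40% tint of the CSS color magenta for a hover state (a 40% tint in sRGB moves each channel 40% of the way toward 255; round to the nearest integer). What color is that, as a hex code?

#FF66FF

CSS magenta is rgb(255, 0, 255).
Lerp each channel 40% toward 255:
  R: 255 + 0.4×(255−255) = 255 + 0 = 255 → 255
  G: 0 + 0.4×(255−0) = 0 + 102 = 102 → 102
  B: 255 + 0 = 255 → 255
rgb(255, 102, 255) = #FF66FF.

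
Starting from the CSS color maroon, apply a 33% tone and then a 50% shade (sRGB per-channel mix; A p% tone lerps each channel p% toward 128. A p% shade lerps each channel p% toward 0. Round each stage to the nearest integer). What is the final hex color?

CSS maroon is rgb(128, 0, 0).
A 33% tone moves each channel 33% toward 128:
  R: 128 + 0 = 128 → 128
  G: 0 + 0.33×(128−0) = 0 + 42.24 = 42.24 → 42
  B: 0 + 0.33×(128−0) = 0 + 42.24 = 42.24 → 42
After the tone: rgb(128, 42, 42) = #802a2a.
A 50% shade moves each channel 50% toward 0:
  R: 128 − 64 = 64 → 64
  G: 42 − 21 = 21 → 21
  B: 42 + 0.5×(0−42) = 42 − 21 = 21 → 21
rgb(64, 21, 21) = #401515.

#401515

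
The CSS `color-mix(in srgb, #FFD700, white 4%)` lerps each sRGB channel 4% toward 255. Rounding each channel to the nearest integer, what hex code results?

#FFD700 is rgb(255, 215, 0).
Lerp each channel 4% toward 255:
  R: 255 + 0.04×(255−255) = 255 + 0 = 255 → 255
  G: 215 + 0.04×(255−215) = 215 + 1.6 = 216.6 → 217
  B: 0 + 0.04×(255−0) = 0 + 10.2 = 10.2 → 10
rgb(255, 217, 10) = #FFD90A.

#FFD90A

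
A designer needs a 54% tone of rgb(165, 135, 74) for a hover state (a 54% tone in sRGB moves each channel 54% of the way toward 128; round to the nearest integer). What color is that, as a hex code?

Lerp each channel 54% toward 128:
  R: 165 − 19.98 = 145.02 → 145
  G: 135 + 0.54×(128−135) = 135 − 3.78 = 131.22 → 131
  B: 74 + 0.54×(128−74) = 74 + 29.16 = 103.16 → 103
rgb(145, 131, 103) = #918367.

#918367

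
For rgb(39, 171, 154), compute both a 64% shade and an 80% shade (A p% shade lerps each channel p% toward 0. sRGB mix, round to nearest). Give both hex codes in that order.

64% shade:
  R: 39 + 0.64×(0−39) = 39 − 24.96 = 14.04 → 14
  G: 171 + 0.64×(0−171) = 171 − 109.44 = 61.56 → 62
  B: 154 + 0.64×(0−154) = 154 − 98.56 = 55.44 → 55
  → #0e3e37
80% shade:
  R: 39 + 0.8×(0−39) = 39 − 31.2 = 7.8 → 8
  G: 171 + 0.8×(0−171) = 171 − 136.8 = 34.2 → 34
  B: 154 − 123.2 = 30.8 → 31
  → #08221f

#0e3e37, #08221f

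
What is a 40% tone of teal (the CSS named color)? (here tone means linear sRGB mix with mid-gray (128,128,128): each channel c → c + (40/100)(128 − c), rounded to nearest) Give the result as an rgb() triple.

rgb(51, 128, 128)

CSS teal is rgb(0, 128, 128).
Lerp each channel 40% toward 128:
  R: 0 + 0.4×(128−0) = 0 + 51.2 = 51.2 → 51
  G: 128 + 0.4×(128−128) = 128 + 0 = 128 → 128
  B: 128 + 0.4×(128−128) = 128 + 0 = 128 → 128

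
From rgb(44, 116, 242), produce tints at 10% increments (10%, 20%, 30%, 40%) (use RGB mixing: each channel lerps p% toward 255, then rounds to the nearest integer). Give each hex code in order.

10%: (44 + 21.1 = 65.1→65, 116 + 13.9 = 129.9→130, 242 + 1.3 = 243.3→243) → #4182F3
20%: (44 + 42.2 = 86.2→86, 116 + 27.8 = 143.8→144, 242 + 2.6 = 244.6→245) → #5690F5
30%: (44 + 63.3 = 107.3→107, 116 + 41.7 = 157.7→158, 242 + 3.9 = 245.9→246) → #6B9EF6
40%: (44 + 84.4 = 128.4→128, 116 + 55.6 = 171.6→172, 242 + 5.2 = 247.2→247) → #80ACF7

#4182F3, #5690F5, #6B9EF6, #80ACF7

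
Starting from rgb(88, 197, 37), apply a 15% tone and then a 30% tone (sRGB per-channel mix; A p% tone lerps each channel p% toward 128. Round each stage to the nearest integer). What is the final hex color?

#68A94A

Per channel, c → c + 0.15(128 − c):
  R: 88 + 6 = 94 → 94
  G: 197 + 0.15×(128−197) = 197 − 10.35 = 186.65 → 187
  B: 37 + 0.15×(128−37) = 37 + 13.65 = 50.65 → 51
After the tone: rgb(94, 187, 51) = #5EBB33.
Per channel, c → c + 0.3(128 − c):
  R: 94 + 10.2 = 104.2 → 104
  G: 187 + 0.3×(128−187) = 187 − 17.7 = 169.3 → 169
  B: 51 + 0.3×(128−51) = 51 + 23.1 = 74.1 → 74
rgb(104, 169, 74) = #68A94A.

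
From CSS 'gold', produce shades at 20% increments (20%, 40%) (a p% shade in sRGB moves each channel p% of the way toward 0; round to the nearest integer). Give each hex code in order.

CSS gold is rgb(255, 215, 0).
20%: (255 − 51 = 204→204, 215 − 43 = 172→172, 0→0) → #CCAC00
40%: (255 − 102 = 153→153, 215 − 86 = 129→129, 0→0) → #998100

#CCAC00, #998100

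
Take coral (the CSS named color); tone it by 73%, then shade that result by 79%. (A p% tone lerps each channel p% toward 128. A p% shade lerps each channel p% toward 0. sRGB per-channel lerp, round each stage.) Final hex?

CSS coral is rgb(255, 127, 80).
A 73% tone moves each channel 73% toward 128:
  R: 255 + 0.73×(128−255) = 255 − 92.71 = 162.29 → 162
  G: 127 + 0.73×(128−127) = 127 + 0.73 = 127.73 → 128
  B: 80 + 35.04 = 115.04 → 115
After the tone: rgb(162, 128, 115) = #A28073.
A 79% shade moves each channel 79% toward 0:
  R: 162 + 0.79×(0−162) = 162 − 127.98 = 34.02 → 34
  G: 128 − 101.12 = 26.88 → 27
  B: 115 + 0.79×(0−115) = 115 − 90.85 = 24.15 → 24
rgb(34, 27, 24) = #221B18.

#221B18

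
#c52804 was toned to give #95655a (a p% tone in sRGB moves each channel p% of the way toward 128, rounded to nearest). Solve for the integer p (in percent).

#c52804 is rgb(197, 40, 4); #95655a is rgb(149, 101, 90).
On the B channel (widest range): 90 ≈ 4 + (p/100)(128 − 4), so p ≈ 100×(90 − 4)/(128 − 4) = 8600/124 = 69.35.
p = 69 reproduces all three channels after rounding.

69%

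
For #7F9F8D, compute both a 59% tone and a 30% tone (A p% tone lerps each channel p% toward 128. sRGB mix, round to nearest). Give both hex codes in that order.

#808D85, #7F9689

#7F9F8D is rgb(127, 159, 141).
59% tone:
  R: 127 + 0.59×(128−127) = 127 + 0.59 = 127.59 → 128
  G: 159 − 18.29 = 140.71 → 141
  B: 141 + 0.59×(128−141) = 141 − 7.67 = 133.33 → 133
  → #808D85
30% tone:
  R: 127 + 0.3×(128−127) = 127 + 0.3 = 127.3 → 127
  G: 159 − 9.3 = 149.7 → 150
  B: 141 − 3.9 = 137.1 → 137
  → #7F9689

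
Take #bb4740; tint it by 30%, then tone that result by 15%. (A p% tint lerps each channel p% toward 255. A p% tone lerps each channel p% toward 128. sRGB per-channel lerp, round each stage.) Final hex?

#bb4740 is rgb(187, 71, 64).
Lerp each channel 30% toward 255:
  R: 187 + 0.3×(255−187) = 187 + 20.4 = 207.4 → 207
  G: 71 + 0.3×(255−71) = 71 + 55.2 = 126.2 → 126
  B: 64 + 0.3×(255−64) = 64 + 57.3 = 121.3 → 121
After the tint: rgb(207, 126, 121) = #cf7e79.
A 15% tone moves each channel 15% toward 128:
  R: 207 + 0.15×(128−207) = 207 − 11.85 = 195.15 → 195
  G: 126 + 0.3 = 126.3 → 126
  B: 121 + 1.05 = 122.05 → 122
rgb(195, 126, 122) = #c37e7a.

#c37e7a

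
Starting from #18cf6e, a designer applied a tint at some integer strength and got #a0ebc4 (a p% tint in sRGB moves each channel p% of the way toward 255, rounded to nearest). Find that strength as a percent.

#18cf6e is rgb(24, 207, 110); #a0ebc4 is rgb(160, 235, 196).
On the R channel (widest range): 160 ≈ 24 + (p/100)(255 − 24), so p ≈ 100×(160 − 24)/(255 − 24) = 13600/231 = 58.87.
p = 59 reproduces all three channels after rounding.

59%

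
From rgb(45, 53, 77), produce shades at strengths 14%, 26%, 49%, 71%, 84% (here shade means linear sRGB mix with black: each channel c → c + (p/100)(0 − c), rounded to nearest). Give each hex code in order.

14%: (45 − 6.3 = 38.7→39, 53 − 7.42 = 45.58→46, 77 − 10.78 = 66.22→66) → #272e42
26%: (45 − 11.7 = 33.3→33, 53 − 13.78 = 39.22→39, 77 − 20.02 = 56.98→57) → #212739
49%: (45 − 22.05 = 22.95→23, 53 − 25.97 = 27.03→27, 77 − 37.73 = 39.27→39) → #171b27
71%: (45 − 31.95 = 13.05→13, 53 − 37.63 = 15.37→15, 77 − 54.67 = 22.33→22) → #0d0f16
84%: (45 − 37.8 = 7.2→7, 53 − 44.52 = 8.48→8, 77 − 64.68 = 12.32→12) → #07080c

#272e42, #212739, #171b27, #0d0f16, #07080c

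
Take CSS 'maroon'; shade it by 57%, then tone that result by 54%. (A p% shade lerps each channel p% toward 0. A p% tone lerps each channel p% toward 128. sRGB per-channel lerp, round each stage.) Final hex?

CSS maroon is rgb(128, 0, 0).
Per channel, c → c + 0.57(0 − c):
  R: 128 − 72.96 = 55.04 → 55
  G: 0 + 0.57×(0−0) = 0 + 0 = 0 → 0
  B: 0 + 0.57×(0−0) = 0 + 0 = 0 → 0
After the shade: rgb(55, 0, 0) = #370000.
Per channel, c → c + 0.54(128 − c):
  R: 55 + 0.54×(128−55) = 55 + 39.42 = 94.42 → 94
  G: 0 + 0.54×(128−0) = 0 + 69.12 = 69.12 → 69
  B: 0 + 0.54×(128−0) = 0 + 69.12 = 69.12 → 69
rgb(94, 69, 69) = #5E4545.

#5E4545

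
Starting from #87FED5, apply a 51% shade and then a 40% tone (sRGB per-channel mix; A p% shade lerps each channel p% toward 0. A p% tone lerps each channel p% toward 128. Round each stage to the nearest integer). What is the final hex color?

#87FED5 is rgb(135, 254, 213).
Lerp each channel 51% toward 0:
  R: 135 + 0.51×(0−135) = 135 − 68.85 = 66.15 → 66
  G: 254 − 129.54 = 124.46 → 124
  B: 213 + 0.51×(0−213) = 213 − 108.63 = 104.37 → 104
After the shade: rgb(66, 124, 104) = #427C68.
Lerp each channel 40% toward 128:
  R: 66 + 24.8 = 90.8 → 91
  G: 124 + 1.6 = 125.6 → 126
  B: 104 + 0.4×(128−104) = 104 + 9.6 = 113.6 → 114
rgb(91, 126, 114) = #5B7E72.

#5B7E72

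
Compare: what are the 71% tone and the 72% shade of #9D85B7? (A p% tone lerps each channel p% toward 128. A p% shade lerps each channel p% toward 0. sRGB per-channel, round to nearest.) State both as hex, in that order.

#888190, #2C2533

#9D85B7 is rgb(157, 133, 183).
71% tone:
  R: 157 − 20.59 = 136.41 → 136
  G: 133 + 0.71×(128−133) = 133 − 3.55 = 129.45 → 129
  B: 183 − 39.05 = 143.95 → 144
  → #888190
72% shade:
  R: 157 − 113.04 = 43.96 → 44
  G: 133 + 0.72×(0−133) = 133 − 95.76 = 37.24 → 37
  B: 183 + 0.72×(0−183) = 183 − 131.76 = 51.24 → 51
  → #2C2533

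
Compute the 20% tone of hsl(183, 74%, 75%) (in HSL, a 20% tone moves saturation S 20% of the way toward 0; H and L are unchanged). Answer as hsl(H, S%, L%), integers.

hsl(183, 59%, 75%)

S moves 20% from 74 toward 0: 74 − 14.8 = 59.2 → 59.
H and L are unchanged.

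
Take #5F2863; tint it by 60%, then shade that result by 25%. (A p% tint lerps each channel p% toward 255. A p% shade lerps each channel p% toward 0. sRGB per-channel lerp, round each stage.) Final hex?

#8F7F91

#5F2863 is rgb(95, 40, 99).
Per channel, c → c + 0.6(255 − c):
  R: 95 + 96 = 191 → 191
  G: 40 + 129 = 169 → 169
  B: 99 + 93.6 = 192.6 → 193
After the tint: rgb(191, 169, 193) = #BFA9C1.
A 25% shade moves each channel 25% toward 0:
  R: 191 + 0.25×(0−191) = 191 − 47.75 = 143.25 → 143
  G: 169 + 0.25×(0−169) = 169 − 42.25 = 126.75 → 127
  B: 193 − 48.25 = 144.75 → 145
rgb(143, 127, 145) = #8F7F91.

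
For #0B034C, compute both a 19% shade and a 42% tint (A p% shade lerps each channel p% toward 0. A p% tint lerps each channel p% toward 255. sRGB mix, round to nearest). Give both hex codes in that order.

#09023E, #716D97

#0B034C is rgb(11, 3, 76).
19% shade:
  R: 11 + 0.19×(0−11) = 11 − 2.09 = 8.91 → 9
  G: 3 − 0.57 = 2.43 → 2
  B: 76 − 14.44 = 61.56 → 62
  → #09023E
42% tint:
  R: 11 + 0.42×(255−11) = 11 + 102.48 = 113.48 → 113
  G: 3 + 0.42×(255−3) = 3 + 105.84 = 108.84 → 109
  B: 76 + 0.42×(255−76) = 76 + 75.18 = 151.18 → 151
  → #716D97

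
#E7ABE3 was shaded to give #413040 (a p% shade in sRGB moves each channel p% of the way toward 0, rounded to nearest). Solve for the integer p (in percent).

72%

#E7ABE3 is rgb(231, 171, 227); #413040 is rgb(65, 48, 64).
On the R channel (widest range): 65 ≈ 231 + (p/100)(0 − 231), so p ≈ 100×(65 − 231)/(0 − 231) = -16600/-231 = 71.86.
p = 72 reproduces all three channels after rounding.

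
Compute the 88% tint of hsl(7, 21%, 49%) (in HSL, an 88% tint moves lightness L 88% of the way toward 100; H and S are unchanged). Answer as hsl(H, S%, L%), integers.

hsl(7, 21%, 94%)

L moves 88% from 49 toward 100: 49 + 44.88 = 93.88 → 94.
H and S are unchanged.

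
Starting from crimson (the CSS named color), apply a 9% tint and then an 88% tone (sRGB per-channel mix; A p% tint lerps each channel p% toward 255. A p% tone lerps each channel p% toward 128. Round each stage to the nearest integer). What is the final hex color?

CSS crimson is rgb(220, 20, 60).
Per channel, c → c + 0.09(255 − c):
  R: 220 + 0.09×(255−220) = 220 + 3.15 = 223.15 → 223
  G: 20 + 21.15 = 41.15 → 41
  B: 60 + 17.55 = 77.55 → 78
After the tint: rgb(223, 41, 78) = #DF294E.
Per channel, c → c + 0.88(128 − c):
  R: 223 + 0.88×(128−223) = 223 − 83.6 = 139.4 → 139
  G: 41 + 0.88×(128−41) = 41 + 76.56 = 117.56 → 118
  B: 78 + 44 = 122 → 122
rgb(139, 118, 122) = #8B767A.

#8B767A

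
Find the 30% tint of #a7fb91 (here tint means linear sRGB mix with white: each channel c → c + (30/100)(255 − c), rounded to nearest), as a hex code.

#a7fb91 is rgb(167, 251, 145).
A 30% tint moves each channel 30% toward 255:
  R: 167 + 26.4 = 193.4 → 193
  G: 251 + 0.3×(255−251) = 251 + 1.2 = 252.2 → 252
  B: 145 + 33 = 178 → 178
rgb(193, 252, 178) = #c1fcb2.

#c1fcb2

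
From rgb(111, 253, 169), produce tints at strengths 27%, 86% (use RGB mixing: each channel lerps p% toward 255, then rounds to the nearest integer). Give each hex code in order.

#96FEC0, #EBFFF3

27%: (111 + 38.88 = 149.88→150, 253 + 0.54 = 253.54→254, 169 + 23.22 = 192.22→192) → #96FEC0
86%: (111 + 123.84 = 234.84→235, 253 + 1.72 = 254.72→255, 169 + 73.96 = 242.96→243) → #EBFFF3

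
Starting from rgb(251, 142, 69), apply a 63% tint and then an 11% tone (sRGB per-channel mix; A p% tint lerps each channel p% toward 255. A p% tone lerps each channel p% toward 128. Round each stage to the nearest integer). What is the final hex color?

#F0CCB4

Per channel, c → c + 0.63(255 − c):
  R: 251 + 0.63×(255−251) = 251 + 2.52 = 253.52 → 254
  G: 142 + 0.63×(255−142) = 142 + 71.19 = 213.19 → 213
  B: 69 + 0.63×(255−69) = 69 + 117.18 = 186.18 → 186
After the tint: rgb(254, 213, 186) = #FED5BA.
An 11% tone moves each channel 11% toward 128:
  R: 254 + 0.11×(128−254) = 254 − 13.86 = 240.14 → 240
  G: 213 − 9.35 = 203.65 → 204
  B: 186 + 0.11×(128−186) = 186 − 6.38 = 179.62 → 180
rgb(240, 204, 180) = #F0CCB4.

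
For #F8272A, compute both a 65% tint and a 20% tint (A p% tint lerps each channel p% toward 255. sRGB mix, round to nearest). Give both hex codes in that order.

#FDB3B4, #F95255

#F8272A is rgb(248, 39, 42).
65% tint:
  R: 248 + 4.55 = 252.55 → 253
  G: 39 + 0.65×(255−39) = 39 + 140.4 = 179.4 → 179
  B: 42 + 138.45 = 180.45 → 180
  → #FDB3B4
20% tint:
  R: 248 + 0.2×(255−248) = 248 + 1.4 = 249.4 → 249
  G: 39 + 0.2×(255−39) = 39 + 43.2 = 82.2 → 82
  B: 42 + 42.6 = 84.6 → 85
  → #F95255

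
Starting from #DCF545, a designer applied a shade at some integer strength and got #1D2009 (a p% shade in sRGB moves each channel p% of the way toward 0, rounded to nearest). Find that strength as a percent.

#DCF545 is rgb(220, 245, 69); #1D2009 is rgb(29, 32, 9).
On the G channel (widest range): 32 ≈ 245 + (p/100)(0 − 245), so p ≈ 100×(32 − 245)/(0 − 245) = -21300/-245 = 86.94.
p = 87 reproduces all three channels after rounding.

87%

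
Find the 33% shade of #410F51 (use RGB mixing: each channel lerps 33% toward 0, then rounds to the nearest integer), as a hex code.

#410F51 is rgb(65, 15, 81).
Per channel, c → c + 0.33(0 − c):
  R: 65 − 21.45 = 43.55 → 44
  G: 15 + 0.33×(0−15) = 15 − 4.95 = 10.05 → 10
  B: 81 + 0.33×(0−81) = 81 − 26.73 = 54.27 → 54
rgb(44, 10, 54) = #2C0A36.

#2C0A36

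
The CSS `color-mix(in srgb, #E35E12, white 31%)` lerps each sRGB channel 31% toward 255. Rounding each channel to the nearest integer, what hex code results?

#EC905B

#E35E12 is rgb(227, 94, 18).
Lerp each channel 31% toward 255:
  R: 227 + 0.31×(255−227) = 227 + 8.68 = 235.68 → 236
  G: 94 + 0.31×(255−94) = 94 + 49.91 = 143.91 → 144
  B: 18 + 0.31×(255−18) = 18 + 73.47 = 91.47 → 91
rgb(236, 144, 91) = #EC905B.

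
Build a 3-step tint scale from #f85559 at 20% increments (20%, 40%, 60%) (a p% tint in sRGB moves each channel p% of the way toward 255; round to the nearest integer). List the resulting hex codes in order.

#f85559 is rgb(248, 85, 89).
20%: (248 + 1.4 = 249.4→249, 85 + 34 = 119→119, 89 + 33.2 = 122.2→122) → #f9777a
40%: (248 + 2.8 = 250.8→251, 85 + 68 = 153→153, 89 + 66.4 = 155.4→155) → #fb999b
60%: (248 + 4.2 = 252.2→252, 85 + 102 = 187→187, 89 + 99.6 = 188.6→189) → #fcbbbd

#f9777a, #fb999b, #fcbbbd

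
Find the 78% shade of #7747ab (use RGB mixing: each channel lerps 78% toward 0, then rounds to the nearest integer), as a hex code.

#7747ab is rgb(119, 71, 171).
A 78% shade moves each channel 78% toward 0:
  R: 119 − 92.82 = 26.18 → 26
  G: 71 + 0.78×(0−71) = 71 − 55.38 = 15.62 → 16
  B: 171 + 0.78×(0−171) = 171 − 133.38 = 37.62 → 38
rgb(26, 16, 38) = #1a1026.

#1a1026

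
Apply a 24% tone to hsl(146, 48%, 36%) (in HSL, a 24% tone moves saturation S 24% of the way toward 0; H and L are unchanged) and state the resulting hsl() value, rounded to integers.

S moves 24% from 48 toward 0: 48 − 11.52 = 36.48 → 36.
H and L are unchanged.

hsl(146, 36%, 36%)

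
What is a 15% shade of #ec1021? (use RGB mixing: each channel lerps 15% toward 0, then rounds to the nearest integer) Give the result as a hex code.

#c90e1c

#ec1021 is rgb(236, 16, 33).
A 15% shade moves each channel 15% toward 0:
  R: 236 − 35.4 = 200.6 → 201
  G: 16 − 2.4 = 13.6 → 14
  B: 33 − 4.95 = 28.05 → 28
rgb(201, 14, 28) = #c90e1c.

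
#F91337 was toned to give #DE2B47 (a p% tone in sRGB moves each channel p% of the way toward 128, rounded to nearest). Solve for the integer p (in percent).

#F91337 is rgb(249, 19, 55); #DE2B47 is rgb(222, 43, 71).
On the R channel (widest range): 222 ≈ 249 + (p/100)(128 − 249), so p ≈ 100×(222 − 249)/(128 − 249) = -2700/-121 = 22.31.
p = 22 reproduces all three channels after rounding.

22%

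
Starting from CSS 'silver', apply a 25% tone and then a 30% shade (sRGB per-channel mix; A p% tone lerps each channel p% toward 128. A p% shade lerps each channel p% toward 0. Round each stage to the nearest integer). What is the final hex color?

CSS silver is rgb(192, 192, 192).
Per channel, c → c + 0.25(128 − c):
  R: 192 + 0.25×(128−192) = 192 − 16 = 176 → 176
  G: 192 − 16 = 176 → 176
  B: 192 + 0.25×(128−192) = 192 − 16 = 176 → 176
After the tone: rgb(176, 176, 176) = #b0b0b0.
A 30% shade moves each channel 30% toward 0:
  R: 176 + 0.3×(0−176) = 176 − 52.8 = 123.2 → 123
  G: 176 + 0.3×(0−176) = 176 − 52.8 = 123.2 → 123
  B: 176 − 52.8 = 123.2 → 123
rgb(123, 123, 123) = #7b7b7b.

#7b7b7b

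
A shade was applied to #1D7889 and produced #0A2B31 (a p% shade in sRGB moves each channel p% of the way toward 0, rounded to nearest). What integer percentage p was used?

#1D7889 is rgb(29, 120, 137); #0A2B31 is rgb(10, 43, 49).
On the B channel (widest range): 49 ≈ 137 + (p/100)(0 − 137), so p ≈ 100×(49 − 137)/(0 − 137) = -8800/-137 = 64.23.
p = 64 reproduces all three channels after rounding.

64%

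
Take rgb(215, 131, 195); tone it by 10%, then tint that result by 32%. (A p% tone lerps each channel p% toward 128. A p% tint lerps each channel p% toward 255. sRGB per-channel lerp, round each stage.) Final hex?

#DEABD1

Per channel, c → c + 0.1(128 − c):
  R: 215 + 0.1×(128−215) = 215 − 8.7 = 206.3 → 206
  G: 131 + 0.1×(128−131) = 131 − 0.3 = 130.7 → 131
  B: 195 + 0.1×(128−195) = 195 − 6.7 = 188.3 → 188
After the tone: rgb(206, 131, 188) = #CE83BC.
Lerp each channel 32% toward 255:
  R: 206 + 15.68 = 221.68 → 222
  G: 131 + 0.32×(255−131) = 131 + 39.68 = 170.68 → 171
  B: 188 + 21.44 = 209.44 → 209
rgb(222, 171, 209) = #DEABD1.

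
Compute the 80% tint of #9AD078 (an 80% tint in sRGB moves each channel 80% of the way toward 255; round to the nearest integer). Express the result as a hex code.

#EBF6E4

#9AD078 is rgb(154, 208, 120).
An 80% tint moves each channel 80% toward 255:
  R: 154 + 80.8 = 234.8 → 235
  G: 208 + 0.8×(255−208) = 208 + 37.6 = 245.6 → 246
  B: 120 + 108 = 228 → 228
rgb(235, 246, 228) = #EBF6E4.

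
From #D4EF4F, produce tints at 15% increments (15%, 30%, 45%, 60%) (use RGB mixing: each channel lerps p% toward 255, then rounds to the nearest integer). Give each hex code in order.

#D4EF4F is rgb(212, 239, 79).
15%: (212 + 6.45 = 218.45→218, 239 + 2.4 = 241.4→241, 79 + 26.4 = 105.4→105) → #DAF169
30%: (212 + 12.9 = 224.9→225, 239 + 4.8 = 243.8→244, 79 + 52.8 = 131.8→132) → #E1F484
45%: (212 + 19.35 = 231.35→231, 239 + 7.2 = 246.2→246, 79 + 79.2 = 158.2→158) → #E7F69E
60%: (212 + 25.8 = 237.8→238, 239 + 9.6 = 248.6→249, 79 + 105.6 = 184.6→185) → #EEF9B9

#DAF169, #E1F484, #E7F69E, #EEF9B9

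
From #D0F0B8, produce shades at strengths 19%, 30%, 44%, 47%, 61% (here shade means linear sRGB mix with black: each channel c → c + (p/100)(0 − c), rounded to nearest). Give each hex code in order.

#D0F0B8 is rgb(208, 240, 184).
19%: (208 − 39.52 = 168.48→168, 240 − 45.6 = 194.4→194, 184 − 34.96 = 149.04→149) → #A8C295
30%: (208 − 62.4 = 145.6→146, 240 − 72 = 168→168, 184 − 55.2 = 128.8→129) → #92A881
44%: (208 − 91.52 = 116.48→116, 240 − 105.6 = 134.4→134, 184 − 80.96 = 103.04→103) → #748667
47%: (208 − 97.76 = 110.24→110, 240 − 112.8 = 127.2→127, 184 − 86.48 = 97.52→98) → #6E7F62
61%: (208 − 126.88 = 81.12→81, 240 − 146.4 = 93.6→94, 184 − 112.24 = 71.76→72) → #515E48

#A8C295, #92A881, #748667, #6E7F62, #515E48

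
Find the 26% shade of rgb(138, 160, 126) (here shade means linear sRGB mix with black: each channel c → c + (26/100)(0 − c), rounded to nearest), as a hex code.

#66765D

Per channel, c → c + 0.26(0 − c):
  R: 138 − 35.88 = 102.12 → 102
  G: 160 + 0.26×(0−160) = 160 − 41.6 = 118.4 → 118
  B: 126 + 0.26×(0−126) = 126 − 32.76 = 93.24 → 93
rgb(102, 118, 93) = #66765D.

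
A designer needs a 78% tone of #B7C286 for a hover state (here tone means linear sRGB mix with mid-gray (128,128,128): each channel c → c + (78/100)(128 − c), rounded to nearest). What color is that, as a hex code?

#8C8F81

#B7C286 is rgb(183, 194, 134).
Per channel, c → c + 0.78(128 − c):
  R: 183 − 42.9 = 140.1 → 140
  G: 194 + 0.78×(128−194) = 194 − 51.48 = 142.52 → 143
  B: 134 + 0.78×(128−134) = 134 − 4.68 = 129.32 → 129
rgb(140, 143, 129) = #8C8F81.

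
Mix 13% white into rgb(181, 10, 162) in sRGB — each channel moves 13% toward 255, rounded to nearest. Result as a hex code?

Per channel, c → c + 0.13(255 − c):
  R: 181 + 0.13×(255−181) = 181 + 9.62 = 190.62 → 191
  G: 10 + 0.13×(255−10) = 10 + 31.85 = 41.85 → 42
  B: 162 + 0.13×(255−162) = 162 + 12.09 = 174.09 → 174
rgb(191, 42, 174) = #BF2AAE.

#BF2AAE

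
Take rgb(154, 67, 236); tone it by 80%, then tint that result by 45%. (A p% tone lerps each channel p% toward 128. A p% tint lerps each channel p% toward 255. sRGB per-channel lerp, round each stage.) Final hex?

#bcb3c5

Per channel, c → c + 0.8(128 − c):
  R: 154 + 0.8×(128−154) = 154 − 20.8 = 133.2 → 133
  G: 67 + 48.8 = 115.8 → 116
  B: 236 − 86.4 = 149.6 → 150
After the tone: rgb(133, 116, 150) = #857496.
Per channel, c → c + 0.45(255 − c):
  R: 133 + 54.9 = 187.9 → 188
  G: 116 + 0.45×(255−116) = 116 + 62.55 = 178.55 → 179
  B: 150 + 0.45×(255−150) = 150 + 47.25 = 197.25 → 197
rgb(188, 179, 197) = #bcb3c5.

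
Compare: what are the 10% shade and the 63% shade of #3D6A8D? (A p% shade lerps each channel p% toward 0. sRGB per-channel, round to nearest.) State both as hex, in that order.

#375F7F, #172734

#3D6A8D is rgb(61, 106, 141).
10% shade:
  R: 61 + 0.1×(0−61) = 61 − 6.1 = 54.9 → 55
  G: 106 + 0.1×(0−106) = 106 − 10.6 = 95.4 → 95
  B: 141 + 0.1×(0−141) = 141 − 14.1 = 126.9 → 127
  → #375F7F
63% shade:
  R: 61 + 0.63×(0−61) = 61 − 38.43 = 22.57 → 23
  G: 106 − 66.78 = 39.22 → 39
  B: 141 + 0.63×(0−141) = 141 − 88.83 = 52.17 → 52
  → #172734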